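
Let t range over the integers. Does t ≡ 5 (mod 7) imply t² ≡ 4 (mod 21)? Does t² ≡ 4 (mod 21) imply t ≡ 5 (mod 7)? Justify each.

Forward direction. This fails: take t = 12. Then 12 ≡ 5 (mod 7), but 12² = 144 ≡ 18 (mod 21), not 4.

Converse. This fails: take t = 2. Then 2² = 4 ≡ 4 (mod 21), yet 2 ≡ 2 (mod 7), not 5.

(⇒) fails and (⇐) fails.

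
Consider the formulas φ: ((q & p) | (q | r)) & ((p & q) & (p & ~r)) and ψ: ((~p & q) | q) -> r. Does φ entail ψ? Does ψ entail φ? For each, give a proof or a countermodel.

Both directions fail.

Forward direction. This fails. Under r = F, q = T, p = T, the left side is true but the right side is false.

Converse. This fails. Under r = F, q = F, p = F, the left side is false but the right side is true.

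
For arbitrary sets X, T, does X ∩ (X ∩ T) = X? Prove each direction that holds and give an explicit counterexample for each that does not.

(⊆) holds; (⊇) fails.

(⟸) This inclusion fails. Take X = {1}, T = ∅; then 1 ∈ X but 1 ∉ X ∩ (X ∩ T).

(⟹) Let x ∈ X ∩ (X ∩ T). Then x ∈ X ∩ T, from which x ∈ X.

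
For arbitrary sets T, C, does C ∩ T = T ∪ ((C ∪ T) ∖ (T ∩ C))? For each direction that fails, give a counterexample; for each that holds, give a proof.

(⟸) This inclusion fails. Take T = {1}, C = ∅; then 1 ∈ T ∪ ((C ∪ T) ∖ (T ∩ C)) but 1 ∉ C ∩ T.

(⟹) Let x ∈ C ∩ T. Then x ∈ T ∩ C, from which x ∈ T ∪ ((C ∪ T) ∖ (T ∩ C)).

Only the forward inclusion holds.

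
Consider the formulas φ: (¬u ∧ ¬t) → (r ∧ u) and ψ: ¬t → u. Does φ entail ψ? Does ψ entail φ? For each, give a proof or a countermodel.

[⇒] Assume the antecedent. If u is true, ¬t → u reduces to true regardless of the other variables. If u is false, the antecedent forces (r = F, u = F, t = T) or (r = T, u = F, t = T), and ¬t → u holds there. Either way ¬t → u holds.

[⇐] Assume the antecedent. If u is true, (¬u ∧ ¬t) → (r ∧ u) reduces to true regardless of the other variables. If u is false, the antecedent forces (r = F, u = F, t = T) or (r = T, u = F, t = T), and (¬u ∧ ¬t) → (r ∧ u) holds there. Either way (¬u ∧ ¬t) → (r ∧ u) holds.

Both implications hold.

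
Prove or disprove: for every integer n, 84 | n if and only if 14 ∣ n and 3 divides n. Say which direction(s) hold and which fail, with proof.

(←) This fails: take n = 42. Both 14 ∣ 42 and 3 ∣ 42, yet 42 is not a multiple of 84 (since 42 = 0·84 + 42), so 84 ∤ 42.

(→) If 84 ∣ n, write n = 84q. Since 84 = 6·14, n = 14·(6q), so 14 ∣ n; and since 84 = 28·3, n = 3·(28q), so 3 ∣ n.

Only the forward direction holds.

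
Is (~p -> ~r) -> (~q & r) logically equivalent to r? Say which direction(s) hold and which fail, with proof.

(←) This fails. Under q = T, p = T, r = T, the left side is false but the right side is true.

(→) Assume the antecedent. If q is true, the antecedent forces (q = T, p = F, r = T), and r holds there. If q is false, the antecedent forces (q = F, p = F, r = T) or (q = F, p = T, r = T), and r holds there. Either way r holds.

The forward direction holds; the converse fails.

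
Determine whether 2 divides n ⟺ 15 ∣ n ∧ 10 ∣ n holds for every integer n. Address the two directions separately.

Only the converse holds.

(⇐) Suppose 15 ∣ n and 10 ∣ n. Any common multiple of 15 and 10 is a multiple of their lcm; here lcm(15, 10) = 15·10/gcd(15, 10) = 150/5 = 30, so 30 ∣ n. Since 2 ∣ 30, it follows that 2 ∣ n.

(⇒) This fails: take n = 2. Certainly 2 ∣ 2, but 15 ∤ 2.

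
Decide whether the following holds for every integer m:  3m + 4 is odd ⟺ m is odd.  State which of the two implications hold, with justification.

Equivalent; both directions hold.

(⇒) Suppose 3m + 4 is odd. Since 3 is odd, 3m and m have the same parity, so 3m + 4 ≡ m + 4 (mod 2). As 4 is even, 3m + 4 is odd exactly when m is odd. Thus m is odd.

(⇐) Conversely, suppose m is odd; write m = 2j + 1. Then 3m + 4 = 3·(2j + 1) + 4 = 2·3j + 7, which is odd.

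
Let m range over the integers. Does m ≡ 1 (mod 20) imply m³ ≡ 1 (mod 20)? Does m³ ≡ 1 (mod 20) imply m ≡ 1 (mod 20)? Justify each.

The biconditional holds.

(⇒) Suppose m ≡ 1 (mod 20). Write m = 20j + 1. Then (20j + 1)³ = 8000j³ + 1200j² + 60j + 1 = 20(400j³ + 60j² + 3j) + 1, so m³ ≡ 1 (mod 20).

(⇐) Conversely, suppose m³ ≡ 1 (mod 20). The only residue r in {0, …, 19} with r³ ≡ 1 (mod 20) is r = 1, so m ≡ 1 (mod 20).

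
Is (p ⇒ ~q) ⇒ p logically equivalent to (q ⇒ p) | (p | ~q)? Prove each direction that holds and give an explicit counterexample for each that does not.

Only the forward implication holds.

(←) This fails. Under q = F, p = F, the left side is false but the right side is true.

(→) Assume the antecedent. If q is true, the antecedent forces (q = T, p = T), and (q ⇒ p) | (p | ~q) holds there. If q is false, (q ⇒ p) | (p | ~q) reduces to true regardless of the other variables. Either way (q ⇒ p) | (p | ~q) holds.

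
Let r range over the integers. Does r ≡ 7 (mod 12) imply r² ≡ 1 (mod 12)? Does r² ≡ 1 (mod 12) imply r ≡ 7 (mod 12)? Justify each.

(⇐) This fails: take r = 1. Then 1² = 1 ≡ 1 (mod 12), yet 1 ≡ 1 (mod 12), not 7.

(⇒) Suppose r ≡ 7 (mod 12). Write r = 12j + 7. Then (12j + 7)² = 144j² + 168j + 49 = 12(12j² + 14j + 4) + 1, so r² ≡ 1 (mod 12).

Not equivalent: only (⇒) holds.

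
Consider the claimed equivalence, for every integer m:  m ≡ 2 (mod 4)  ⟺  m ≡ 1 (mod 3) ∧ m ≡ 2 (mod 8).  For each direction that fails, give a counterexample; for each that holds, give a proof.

(⇒) This fails: m = 2 gives 2 ≡ 2 (mod 4) but 2 ≡ 2 (mod 3), so the conjunction on the right does not hold.

(⇐) Conversely, if m ≡ 1 (mod 3) and m ≡ 2 (mod 8), then by the Chinese remainder theorem m ≡ 10 (mod 24). Since 10 ≡ 2 (mod 4) and 4 ∣ 24, we get m ≡ 2 (mod 4).

Only the converse holds.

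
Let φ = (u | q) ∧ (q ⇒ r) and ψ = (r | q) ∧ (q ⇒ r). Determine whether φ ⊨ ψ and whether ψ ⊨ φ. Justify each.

[⇒] This fails. Under r = F, u = T, q = F, the left side is true but the right side is false.

[⇐] This fails. Under r = T, u = F, q = F, the left side is false but the right side is true.

Neither implication holds.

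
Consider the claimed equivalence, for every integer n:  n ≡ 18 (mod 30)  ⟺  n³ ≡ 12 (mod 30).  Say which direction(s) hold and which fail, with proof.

The biconditional holds.

[⇒] Suppose n ≡ 18 (mod 30). Write n = 30j + 18. Then (30j + 18)³ = 27000j³ + 48600j² + 29160j + 5832 = 30(900j³ + 1620j² + 972j + 194) + 12, so n³ ≡ 12 (mod 30).

[⇐] Conversely, suppose n³ ≡ 12 (mod 30). The only residue r in {0, …, 29} with r³ ≡ 12 (mod 30) is r = 18, so n ≡ 18 (mod 30).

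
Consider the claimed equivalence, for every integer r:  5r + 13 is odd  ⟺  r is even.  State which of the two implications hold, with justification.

Forward direction. Suppose 5r + 13 is odd. Since 5 is odd, 5r and r have the same parity, so 5r + 13 ≡ r + 13 (mod 2). As 13 is odd, 5r + 13 is odd exactly when r is even. Thus r is even.

Converse. Suppose r is even; write r = 2j. Then 5r + 13 = 5·(2j) + 13 = 2·5j + 13, which is odd.

Equivalent; both directions hold.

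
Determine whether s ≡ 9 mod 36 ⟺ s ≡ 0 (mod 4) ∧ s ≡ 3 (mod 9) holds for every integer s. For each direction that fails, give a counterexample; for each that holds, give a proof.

Forward direction. This fails: s = 9 gives 9 ≡ 9 (mod 36) but 9 ≡ 1 (mod 4), so the conjunction on the right does not hold.

Converse. This fails: s = 12 satisfies both congruences on the right (12 ≡ 0 mod 4 and 12 ≡ 3 mod 9) yet 12 ≡ 12 (mod 36), not 9.

Both directions fail.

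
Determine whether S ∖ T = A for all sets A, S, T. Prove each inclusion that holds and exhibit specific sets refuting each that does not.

(⊆) This inclusion fails. Take A = ∅, S = {1}, T = ∅; then 1 ∈ S ∖ T but 1 ∉ A.

(⊇) This inclusion fails. Take A = {1}, S = ∅, T = ∅; then 1 ∈ A but 1 ∉ S ∖ T.

Neither inclusion holds.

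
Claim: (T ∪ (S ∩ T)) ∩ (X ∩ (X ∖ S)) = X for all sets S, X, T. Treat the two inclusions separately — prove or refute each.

(⊆) holds; (⊇) fails.

(⟹) Let x ∈ (T ∪ (S ∩ T)) ∩ (X ∩ (X ∖ S)). Then x ∈ X ∩ T and x ∉ S, from which x ∈ X.

(⟸) This inclusion fails. Take S = ∅, X = {1}, T = ∅; then 1 ∈ X but 1 ∉ (T ∪ (S ∩ T)) ∩ (X ∩ (X ∖ S)).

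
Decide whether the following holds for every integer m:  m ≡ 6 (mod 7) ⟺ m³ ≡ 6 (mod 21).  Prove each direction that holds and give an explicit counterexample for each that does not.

(⟹) This fails: take m = 13. Then 13 ≡ 6 (mod 7), but 13³ = 2197 ≡ 13 (mod 21), not 6.

(⟸) This fails: take m = 3. Then 3³ = 27 ≡ 6 (mod 21), yet 3 ≡ 3 (mod 7), not 6.

(⇒) fails and (⇐) fails.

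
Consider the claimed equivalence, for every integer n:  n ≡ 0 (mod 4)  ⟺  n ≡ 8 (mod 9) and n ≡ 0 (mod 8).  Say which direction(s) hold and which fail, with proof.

(⇒) This fails: n = 0 gives 0 ≡ 0 (mod 4) but 0 ≡ 0 (mod 9), so the conjunction on the right does not hold.

(⇐) Conversely, if n ≡ 8 (mod 9) and n ≡ 0 (mod 8), then by the Chinese remainder theorem n ≡ 8 (mod 72). Since 8 ≡ 0 (mod 4) and 4 ∣ 72, we get n ≡ 0 (mod 4).

The forward direction fails; the converse holds.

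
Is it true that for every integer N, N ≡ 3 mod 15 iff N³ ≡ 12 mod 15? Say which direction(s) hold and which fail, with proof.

Both directions hold.

Forward direction. Suppose N ≡ 3 mod 15. Write N = 15j + 3. Then (15j + 3)³ = 3375j³ + 2025j² + 405j + 27 = 15(225j³ + 135j² + 27j + 1) + 12, so N³ ≡ 12 (mod 15).

Converse. Suppose N³ ≡ 12 (mod 15). The only residue r in {0, …, 14} with r³ ≡ 12 (mod 15) is r = 3, so N ≡ 3 (mod 15).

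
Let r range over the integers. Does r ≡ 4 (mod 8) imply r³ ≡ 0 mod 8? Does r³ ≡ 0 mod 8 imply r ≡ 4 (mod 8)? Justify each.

(⇒) holds; (⇐) fails.

[⇒] Suppose r ≡ 4 (mod 8). Write r = 8j + 4. Then (8j + 4)³ = 512j³ + 768j² + 384j + 64 = 8(64j³ + 96j² + 48j + 8) + 0, so r³ ≡ 0 (mod 8).

[⇐] This fails: take r = 0. Then 0³ = 0 ≡ 0 (mod 8), yet 0 ≡ 0 (mod 8), not 4.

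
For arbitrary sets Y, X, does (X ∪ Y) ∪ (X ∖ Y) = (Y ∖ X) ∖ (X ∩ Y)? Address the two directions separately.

Forward inclusion. This inclusion fails. Take Y = ∅, X = {1}; then 1 ∈ (X ∪ Y) ∪ (X ∖ Y) but 1 ∉ (Y ∖ X) ∖ (X ∩ Y).

Reverse inclusion. Let x ∈ (Y ∖ X) ∖ (X ∩ Y). Then x ∈ Y and x ∉ X, from which x ∈ (X ∪ Y) ∪ (X ∖ Y).

Only the reverse inclusion holds.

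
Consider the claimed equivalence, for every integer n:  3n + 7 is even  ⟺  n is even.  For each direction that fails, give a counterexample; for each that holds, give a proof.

Forward direction. This fails: n = 3 gives 3n + 7 = 16, which is even, but 3 is odd, not even.

Converse. This also fails: n = 0 is even, but 3n + 7 = 7 is odd, not even.

Both directions fail.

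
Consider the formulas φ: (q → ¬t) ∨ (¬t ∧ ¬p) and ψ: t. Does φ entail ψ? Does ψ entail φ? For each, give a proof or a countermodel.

Forward direction. This fails. Under q = F, p = F, t = F, the left side is true but the right side is false.

Converse. This fails. Under q = T, p = F, t = T, the left side is false but the right side is true.

Both directions fail.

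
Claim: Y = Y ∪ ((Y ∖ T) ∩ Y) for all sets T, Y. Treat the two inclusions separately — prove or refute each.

Both inclusions hold.

(⟹) Let x ∈ Y. Then either x ∈ Y and x ∉ T; or x ∈ T ∩ Y. In each case x ∈ Y ∪ ((Y ∖ T) ∩ Y), so Y ⊆ Y ∪ ((Y ∖ T) ∩ Y).

(⟸) Let x ∈ Y ∪ ((Y ∖ T) ∩ Y). Then either x ∈ Y and x ∉ T; or x ∈ T ∩ Y. In each case x ∈ Y, so Y ∪ ((Y ∖ T) ∩ Y) ⊆ Y.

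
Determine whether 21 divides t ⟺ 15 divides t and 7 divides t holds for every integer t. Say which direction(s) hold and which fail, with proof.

(⇒) fails; (⇐) holds.

[⇐] Suppose 15 ∣ t and 7 ∣ t. Any common multiple of 15 and 7 is a multiple of their lcm; here gcd(15, 7) = 1, so lcm(15, 7) = 15·7 = 105, so 105 ∣ t. Since 21 ∣ 105, it follows that 21 ∣ t.

[⇒] This fails: take t = 21. Certainly 21 ∣ 21, but 15 ∤ 21.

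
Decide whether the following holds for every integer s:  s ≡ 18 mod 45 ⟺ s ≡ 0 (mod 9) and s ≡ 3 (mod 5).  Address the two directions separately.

Equivalent; both directions hold.

[⇒] Suppose s ≡ 18 (mod 45); write s = 45j + 18. Since 9 ∣ 45, reducing mod 9 gives s ≡ 18 ≡ 0 (mod 9); since 5 ∣ 45, reducing mod 5 gives s ≡ 18 ≡ 3 (mod 5).

[⇐] Conversely, if s ≡ 0 (mod 9) and s ≡ 3 (mod 5), then by the Chinese remainder theorem s ≡ 18 (mod 45). This is exactly s ≡ 18 (mod 45).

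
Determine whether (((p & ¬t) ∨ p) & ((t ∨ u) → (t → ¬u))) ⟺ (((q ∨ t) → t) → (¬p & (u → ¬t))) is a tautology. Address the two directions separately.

Both directions fail.

(→) This fails. Under p = T, u = F, t = F, q = F, the left side is true but the right side is false.

(←) This fails. Under p = F, u = F, t = F, q = F, the left side is false but the right side is true.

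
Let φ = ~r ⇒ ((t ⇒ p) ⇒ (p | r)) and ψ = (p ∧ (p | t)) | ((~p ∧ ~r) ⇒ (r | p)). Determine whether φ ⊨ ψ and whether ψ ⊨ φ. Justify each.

[⇐] Assume the antecedent. If p is true, ~r ⇒ ((t ⇒ p) ⇒ (p | r)) reduces to true regardless of the other variables. If p is false, the antecedent forces (p = F, t = F, r = T) or (p = F, t = T, r = T), and ~r ⇒ ((t ⇒ p) ⇒ (p | r)) holds there. Either way ~r ⇒ ((t ⇒ p) ⇒ (p | r)) holds.

[⇒] This fails. Under p = F, t = T, r = F, the left side is true but the right side is false.

Only the reverse direction holds.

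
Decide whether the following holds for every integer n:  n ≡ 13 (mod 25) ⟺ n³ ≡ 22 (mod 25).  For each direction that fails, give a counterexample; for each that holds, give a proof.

Forward direction. Suppose n ≡ 13 (mod 25). Write n = 25j + 13. Then (25j + 13)³ = 15625j³ + 24375j² + 12675j + 2197 = 25(625j³ + 975j² + 507j + 87) + 22, so n³ ≡ 22 (mod 25).

Converse. Suppose n³ ≡ 22 (mod 25). The only residue r in {0, …, 24} with r³ ≡ 22 (mod 25) is r = 13, so n ≡ 13 (mod 25).

The biconditional holds.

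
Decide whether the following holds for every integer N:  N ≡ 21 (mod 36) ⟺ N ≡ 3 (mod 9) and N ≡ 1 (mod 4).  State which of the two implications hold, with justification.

[⇒] Suppose N ≡ 21 (mod 36); write N = 36j + 21. Since 9 ∣ 36, reducing mod 9 gives N ≡ 21 ≡ 3 (mod 9); since 4 ∣ 36, reducing mod 4 gives N ≡ 21 ≡ 1 (mod 4).

[⇐] Conversely, if N ≡ 3 (mod 9) and N ≡ 1 (mod 4), then by the Chinese remainder theorem N ≡ 21 (mod 36). This is exactly N ≡ 21 (mod 36).

Equivalent; both directions hold.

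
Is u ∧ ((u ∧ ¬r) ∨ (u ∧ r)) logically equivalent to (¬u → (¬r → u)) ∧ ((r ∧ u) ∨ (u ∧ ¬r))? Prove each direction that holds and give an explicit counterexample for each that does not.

Both directions hold.

(⇒) Assume the antecedent. If r is true, the antecedent forces (r = T, u = T), and the consequent holds there. If r is false, the antecedent forces (r = F, u = T), and the consequent holds there. Either way the consequent holds.

(⇐) Assume the antecedent. If r is true, the antecedent forces (r = T, u = T), and u ∧ ((u ∧ ¬r) ∨ (u ∧ r)) holds there. If r is false, the antecedent forces (r = F, u = T), and u ∧ ((u ∧ ¬r) ∨ (u ∧ r)) holds there. Either way u ∧ ((u ∧ ¬r) ∨ (u ∧ r)) holds.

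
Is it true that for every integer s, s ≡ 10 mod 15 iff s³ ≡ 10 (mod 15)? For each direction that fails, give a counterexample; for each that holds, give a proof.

[⇒] Suppose s ≡ 10 mod 15. Write s = 15j + 10. Then (15j + 10)³ = 3375j³ + 6750j² + 4500j + 1000 = 15(225j³ + 450j² + 300j + 66) + 10, so s³ ≡ 10 (mod 15).

[⇐] Conversely, suppose s³ ≡ 10 (mod 15). The only residue r in {0, …, 14} with r³ ≡ 10 (mod 15) is r = 10, so s ≡ 10 (mod 15).

Both directions hold; the statement is true.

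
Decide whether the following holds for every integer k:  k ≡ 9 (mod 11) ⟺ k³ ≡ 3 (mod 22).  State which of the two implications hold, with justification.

Only the reverse direction holds.

(⟹) This fails: take k = 20. Then 20 ≡ 9 (mod 11), but 20³ = 8000 ≡ 14 (mod 22), not 3.

(⟸) Conversely, the residues r modulo 22 with r³ ≡ 3 (mod 22) are exactly {9}, and each is ≡ 9 (mod 11).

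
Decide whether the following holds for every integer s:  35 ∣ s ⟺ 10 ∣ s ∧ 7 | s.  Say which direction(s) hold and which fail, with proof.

Not equivalent: only (⇐) holds.

(→) This fails: take s = 35. Certainly 35 ∣ 35, but 10 ∤ 35.

(←) Suppose 10 ∣ s and 7 ∣ s. Any common multiple of 10 and 7 is a multiple of their lcm; here gcd(10, 7) = 1, so lcm(10, 7) = 10·7 = 70, so 70 ∣ s. Since 35 ∣ 70, it follows that 35 ∣ s.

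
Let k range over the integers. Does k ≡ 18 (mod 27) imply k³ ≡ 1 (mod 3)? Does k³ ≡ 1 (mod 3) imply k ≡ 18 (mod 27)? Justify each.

(→) This fails: take k = 18. Then 18 ≡ 18 (mod 27), but 18³ = 5832 ≡ 0 (mod 3), not 1.

(←) This fails: take k = 1. Then 1³ = 1 ≡ 1 (mod 3), yet 1 ≡ 1 (mod 27), not 18.

(⇒) fails and (⇐) fails.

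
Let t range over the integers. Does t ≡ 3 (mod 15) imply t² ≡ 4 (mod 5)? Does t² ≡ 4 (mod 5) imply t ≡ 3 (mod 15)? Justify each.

The forward direction holds; the converse fails.

(→) Suppose t ≡ 3 (mod 15). Then t² ≡ 3² = 9 (mod 15), and since 5 ∣ 15, also t² ≡ 4 (mod 5).

(←) This fails: take t = 2. Then 2² = 4 ≡ 4 (mod 5), yet 2 ≡ 2 (mod 15), not 3.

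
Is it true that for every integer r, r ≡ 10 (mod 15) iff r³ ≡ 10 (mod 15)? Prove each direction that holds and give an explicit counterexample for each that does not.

(←) Suppose r³ ≡ 10 (mod 15). The only residue r in {0, …, 14} with r³ ≡ 10 (mod 15) is r = 10, so r ≡ 10 (mod 15).

(→) Suppose r ≡ 10 (mod 15). Write r = 15j + 10. Then (15j + 10)³ = 3375j³ + 6750j² + 4500j + 1000 = 15(225j³ + 450j² + 300j + 66) + 10, so r³ ≡ 10 (mod 15).

The biconditional holds.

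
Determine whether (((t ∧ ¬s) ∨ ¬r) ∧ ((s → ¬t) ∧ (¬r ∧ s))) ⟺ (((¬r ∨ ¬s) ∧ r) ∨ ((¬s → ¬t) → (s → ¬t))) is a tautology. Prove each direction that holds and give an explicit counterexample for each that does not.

Forward direction. Assume the antecedent. If t is true, the antecedent cannot hold. If t is false, the consequent reduces to true regardless of the other variables. Either way the consequent holds.

Converse. This fails. Under t = F, s = F, r = F, the left side is false but the right side is true.

Not equivalent: only (⇒) holds.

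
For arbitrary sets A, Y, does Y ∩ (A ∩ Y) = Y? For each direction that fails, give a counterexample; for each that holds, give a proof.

Reverse inclusion. This inclusion fails. Take A = ∅, Y = {1}; then 1 ∈ Y but 1 ∉ Y ∩ (A ∩ Y).

Forward inclusion. Let x ∈ Y ∩ (A ∩ Y). Then x ∈ A ∩ Y, from which x ∈ Y.

(⊆) holds; (⊇) fails.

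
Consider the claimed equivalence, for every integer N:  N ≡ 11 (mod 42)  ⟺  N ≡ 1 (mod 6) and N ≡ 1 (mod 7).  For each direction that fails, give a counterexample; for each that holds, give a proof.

Neither direction holds.

(⇒) This fails: N = 11 gives 11 ≡ 11 (mod 42) but 11 ≡ 5 (mod 6), so the conjunction on the right does not hold.

(⇐) This fails: N = 1 satisfies both congruences on the right (1 ≡ 1 mod 6 and 1 ≡ 1 mod 7) yet 1 ≡ 1 (mod 42), not 11.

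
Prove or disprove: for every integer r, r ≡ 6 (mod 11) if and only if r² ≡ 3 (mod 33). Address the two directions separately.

Both directions fail.

(⟹) This fails: take r = 17. Then 17 ≡ 6 (mod 11), but 17² = 289 ≡ 25 (mod 33), not 3.

(⟸) This fails: take r = 27. Then 27² = 729 ≡ 3 (mod 33), yet 27 ≡ 5 (mod 11), not 6.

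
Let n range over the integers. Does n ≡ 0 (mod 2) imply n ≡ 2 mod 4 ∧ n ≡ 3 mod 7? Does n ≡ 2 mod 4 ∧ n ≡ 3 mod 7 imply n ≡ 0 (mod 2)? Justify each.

[⇒] This fails: n = 0 gives 0 ≡ 0 (mod 2) but 0 ≡ 0 (mod 4), so the conjunction on the right does not hold.

[⇐] Conversely, if n ≡ 2 (mod 4) and n ≡ 3 (mod 7), then by the Chinese remainder theorem n ≡ 10 (mod 28). Since 10 ≡ 0 (mod 2) and 2 ∣ 28, we get n ≡ 0 (mod 2).

(⇒) fails; (⇐) holds.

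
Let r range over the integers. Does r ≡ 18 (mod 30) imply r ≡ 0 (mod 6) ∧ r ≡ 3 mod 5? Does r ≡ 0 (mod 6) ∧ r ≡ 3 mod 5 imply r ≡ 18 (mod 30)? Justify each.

Both directions hold.

(⟹) Suppose r ≡ 18 (mod 30); write r = 30j + 18. Since 6 ∣ 30, reducing mod 6 gives r ≡ 18 ≡ 0 (mod 6); since 5 ∣ 30, reducing mod 5 gives r ≡ 18 ≡ 3 (mod 5).

(⟸) Conversely, if r ≡ 0 (mod 6) and r ≡ 3 (mod 5), then by the Chinese remainder theorem r ≡ 18 (mod 30). This is exactly r ≡ 18 (mod 30).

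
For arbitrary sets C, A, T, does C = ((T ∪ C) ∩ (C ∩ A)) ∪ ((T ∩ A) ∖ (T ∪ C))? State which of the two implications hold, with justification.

(⟸) Let x ∈ ((T ∪ C) ∩ (C ∩ A)) ∪ ((T ∩ A) ∖ (T ∪ C)). Then either x ∈ C ∩ A and x ∉ T; or x ∈ C ∩ A ∩ T. In each case x ∈ C, so ((T ∪ C) ∩ (C ∩ A)) ∪ ((T ∩ A) ∖ (T ∪ C)) ⊆ C.

(⟹) This inclusion fails. Take C = {1}, A = ∅, T = ∅; then 1 ∈ C but 1 ∉ ((T ∪ C) ∩ (C ∩ A)) ∪ ((T ∩ A) ∖ (T ∪ C)).

Only the reverse inclusion holds.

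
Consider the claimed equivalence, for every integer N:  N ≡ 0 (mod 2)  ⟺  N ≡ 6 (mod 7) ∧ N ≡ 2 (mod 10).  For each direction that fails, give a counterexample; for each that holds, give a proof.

(⟹) This fails: N = 0 gives 0 ≡ 0 (mod 2) but 0 ≡ 0 (mod 7), so the conjunction on the right does not hold.

(⟸) Conversely, if N ≡ 6 (mod 7) and N ≡ 2 (mod 10), then by the Chinese remainder theorem N ≡ 62 (mod 70). Since 62 ≡ 0 (mod 2) and 2 ∣ 70, we get N ≡ 0 (mod 2).

Only the reverse direction holds.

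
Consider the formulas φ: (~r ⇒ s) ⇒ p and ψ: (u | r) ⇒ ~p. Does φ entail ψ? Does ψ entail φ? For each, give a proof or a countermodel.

[⇒] This fails. Under u = T, p = T, s = F, r = F, the left side is true but the right side is false.

[⇐] This fails. Under u = F, p = F, s = T, r = F, the left side is false but the right side is true.

Both directions fail.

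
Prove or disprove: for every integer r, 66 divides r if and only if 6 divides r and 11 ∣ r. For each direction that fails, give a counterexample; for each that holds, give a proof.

[⇒] If 66 ∣ r, write r = 66q. Since 66 = 11·6, r = 6·(11q), so 6 ∣ r; and since 66 = 6·11, r = 11·(6q), so 11 ∣ r.

[⇐] Suppose 6 ∣ r and 11 ∣ r. Any common multiple of 6 and 11 is a multiple of their lcm; here gcd(6, 11) = 1, so lcm(6, 11) = 6·11 = 66, so 66 ∣ r.

Both implications hold.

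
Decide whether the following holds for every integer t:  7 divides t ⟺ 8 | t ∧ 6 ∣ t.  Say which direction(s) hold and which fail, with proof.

(⇒) This fails: take t = 7. Certainly 7 ∣ 7, but 8 ∤ 7.

(⇐) This fails: take t = 24. Both 8 ∣ 24 and 6 ∣ 24, yet 24 is not a multiple of 7 (since 24 = 3·7 + 3), so 7 ∤ 24.

(⇒) fails and (⇐) fails.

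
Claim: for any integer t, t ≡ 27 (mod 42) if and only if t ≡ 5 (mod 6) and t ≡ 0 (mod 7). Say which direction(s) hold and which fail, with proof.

Neither direction holds.

[⇒] This fails: t = 27 gives 27 ≡ 27 (mod 42) but 27 ≡ 3 (mod 6), so the conjunction on the right does not hold.

[⇐] This fails: t = 35 satisfies both congruences on the right (35 ≡ 5 mod 6 and 35 ≡ 0 mod 7) yet 35 ≡ 35 (mod 42), not 27.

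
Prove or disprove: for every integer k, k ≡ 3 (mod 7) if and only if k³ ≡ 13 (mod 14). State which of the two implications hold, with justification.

[⇒] This fails: take k = 10. Then 10 ≡ 3 (mod 7), but 10³ = 1000 ≡ 6 (mod 14), not 13.

[⇐] This fails: take k = 5. Then 5³ = 125 ≡ 13 (mod 14), yet 5 ≡ 5 (mod 7), not 3.

(⇒) fails and (⇐) fails.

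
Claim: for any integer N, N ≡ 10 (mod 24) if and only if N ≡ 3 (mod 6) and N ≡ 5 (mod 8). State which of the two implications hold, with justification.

Neither direction holds.

(⇒) This fails: N = 10 gives 10 ≡ 10 (mod 24) but 10 ≡ 4 (mod 6), so the conjunction on the right does not hold.

(⇐) This fails: N = 21 satisfies both congruences on the right (21 ≡ 3 mod 6 and 21 ≡ 5 mod 8) yet 21 ≡ 21 (mod 24), not 10.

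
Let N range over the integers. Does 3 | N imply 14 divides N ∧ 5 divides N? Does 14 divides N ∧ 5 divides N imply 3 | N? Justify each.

(⟹) This fails: take N = 3. Certainly 3 ∣ 3, but 14 ∤ 3.

(⟸) This fails: take N = 70. Both 14 ∣ 70 and 5 ∣ 70, yet 70 is not a multiple of 3 (since 70 = 23·3 + 1), so 3 ∤ 70.

Both directions fail.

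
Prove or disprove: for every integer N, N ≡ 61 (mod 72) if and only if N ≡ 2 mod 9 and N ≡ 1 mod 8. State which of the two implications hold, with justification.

[⇒] This fails: N = 61 gives 61 ≡ 61 (mod 72) but 61 ≡ 7 (mod 9), so the conjunction on the right does not hold.

[⇐] This fails: N = 65 satisfies both congruences on the right (65 ≡ 2 mod 9 and 65 ≡ 1 mod 8) yet 65 ≡ 65 (mod 72), not 61.

Neither direction holds.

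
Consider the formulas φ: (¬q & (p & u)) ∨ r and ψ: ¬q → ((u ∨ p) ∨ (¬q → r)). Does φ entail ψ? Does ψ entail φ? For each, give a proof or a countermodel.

(→) Assume the antecedent. If r is true, ¬q → ((u ∨ p) ∨ (¬q → r)) reduces to true regardless of the other variables. If r is false, the antecedent forces (q = F, r = F, p = T, u = T), and ¬q → ((u ∨ p) ∨ (¬q → r)) holds there. Either way ¬q → ((u ∨ p) ∨ (¬q → r)) holds.

(←) This fails. Under q = T, r = F, p = F, u = F, the left side is false but the right side is true.

Only the forward implication holds.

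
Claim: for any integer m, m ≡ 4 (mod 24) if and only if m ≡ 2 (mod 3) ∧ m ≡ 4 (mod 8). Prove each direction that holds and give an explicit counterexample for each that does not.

Neither direction holds.

[⇒] This fails: m = 4 gives 4 ≡ 4 (mod 24) but 4 ≡ 1 (mod 3), so the conjunction on the right does not hold.

[⇐] This fails: m = 20 satisfies both congruences on the right (20 ≡ 2 mod 3 and 20 ≡ 4 mod 8) yet 20 ≡ 20 (mod 24), not 4.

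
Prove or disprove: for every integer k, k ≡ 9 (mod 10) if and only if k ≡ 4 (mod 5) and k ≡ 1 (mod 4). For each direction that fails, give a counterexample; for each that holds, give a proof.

(⇒) This fails: k = 19 gives 19 ≡ 9 (mod 10) but 19 ≡ 3 (mod 4), so the conjunction on the right does not hold.

(⇐) Conversely, if k ≡ 4 (mod 5) and k ≡ 1 (mod 4), then by the Chinese remainder theorem k ≡ 9 (mod 20). Since 9 ≡ 9 (mod 10) and 10 ∣ 20, we get k ≡ 9 (mod 10).

Not equivalent: only (⇐) holds.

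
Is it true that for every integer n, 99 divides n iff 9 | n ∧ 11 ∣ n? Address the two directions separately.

Both directions hold.

Forward direction. If 99 ∣ n, write n = 99q. Since 99 = 11·9, n = 9·(11q), so 9 ∣ n; and since 99 = 9·11, n = 11·(9q), so 11 ∣ n.

Converse. Suppose 9 ∣ n and 11 ∣ n. Any common multiple of 9 and 11 is a multiple of their lcm; here gcd(9, 11) = 1, so lcm(9, 11) = 9·11 = 99, so 99 ∣ n.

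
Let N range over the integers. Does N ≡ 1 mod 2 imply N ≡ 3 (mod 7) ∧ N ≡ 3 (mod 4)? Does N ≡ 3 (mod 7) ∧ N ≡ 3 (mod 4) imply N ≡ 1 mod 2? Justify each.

[⇐] If N ≡ 3 (mod 7) and N ≡ 3 (mod 4), then by the Chinese remainder theorem N ≡ 3 (mod 28). Since 3 ≡ 1 (mod 2) and 2 ∣ 28, we get N ≡ 1 (mod 2).

[⇒] This fails: N = 1 gives 1 ≡ 1 (mod 2) but 1 ≡ 1 (mod 7), so the conjunction on the right does not hold.

The forward direction fails; the converse holds.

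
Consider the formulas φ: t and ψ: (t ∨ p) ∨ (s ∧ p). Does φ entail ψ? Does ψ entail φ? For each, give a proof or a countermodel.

Not equivalent: only (⇒) holds.

(→) Assume the antecedent. If s is true, the antecedent forces (s = T, p = F, t = T) or (s = T, p = T, t = T), and (t ∨ p) ∨ (s ∧ p) holds there. If s is false, the antecedent forces (s = F, p = F, t = T) or (s = F, p = T, t = T), and (t ∨ p) ∨ (s ∧ p) holds there. Either way (t ∨ p) ∨ (s ∧ p) holds.

(←) This fails. Under s = F, p = T, t = F, the left side is false but the right side is true.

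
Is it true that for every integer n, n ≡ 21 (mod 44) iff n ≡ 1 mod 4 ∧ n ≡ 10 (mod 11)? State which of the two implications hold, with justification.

(←) If n ≡ 1 (mod 4) and n ≡ 10 (mod 11), then by the Chinese remainder theorem n ≡ 21 (mod 44). This is exactly n ≡ 21 (mod 44).

(→) Suppose n ≡ 21 (mod 44); write n = 44j + 21. Since 4 ∣ 44, reducing mod 4 gives n ≡ 21 ≡ 1 (mod 4); since 11 ∣ 44, reducing mod 11 gives n ≡ 21 ≡ 10 (mod 11).

Both implications hold.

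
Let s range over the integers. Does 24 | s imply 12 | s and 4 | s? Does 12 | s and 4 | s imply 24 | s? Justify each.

(⇒) holds; (⇐) fails.

(←) This fails: take s = 12. Both 12 ∣ 12 and 4 ∣ 12, yet 12 is not a multiple of 24 (since 12 = 0·24 + 12), so 24 ∤ 12.

(→) If 24 ∣ s, write s = 24q. Since 24 = 2·12, s = 12·(2q), so 12 ∣ s; and since 24 = 6·4, s = 4·(6q), so 4 ∣ s.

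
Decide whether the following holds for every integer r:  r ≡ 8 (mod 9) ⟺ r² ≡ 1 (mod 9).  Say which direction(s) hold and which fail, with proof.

Not equivalent: only (⇒) holds.

(⇐) This fails: take r = 1. Then 1² = 1 ≡ 1 (mod 9), yet 1 ≡ 1 (mod 9), not 8.

(⇒) Suppose r ≡ 8 (mod 9). Write r = 9j + 8. Then (9j + 8)² = 81j² + 144j + 64 = 9(9j² + 16j + 7) + 1, so r² ≡ 1 (mod 9).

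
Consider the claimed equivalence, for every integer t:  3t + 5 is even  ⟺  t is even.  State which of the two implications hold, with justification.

Both directions fail.

(⇒) This fails: t = 5 gives 3t + 5 = 20, which is even, but 5 is odd, not even.

(⇐) This also fails: t = 6 is even, but 3t + 5 = 23 is odd, not even.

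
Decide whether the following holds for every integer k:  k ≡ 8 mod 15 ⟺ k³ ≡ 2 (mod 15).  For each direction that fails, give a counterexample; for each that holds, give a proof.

(⟹) Suppose k ≡ 8 mod 15. Write k = 15j + 8. Then (15j + 8)³ = 3375j³ + 5400j² + 2880j + 512 = 15(225j³ + 360j² + 192j + 34) + 2, so k³ ≡ 2 (mod 15).

(⟸) Conversely, suppose k³ ≡ 2 (mod 15). The only residue r in {0, …, 14} with r³ ≡ 2 (mod 15) is r = 8, so k ≡ 8 (mod 15).

Both directions hold; the statement is true.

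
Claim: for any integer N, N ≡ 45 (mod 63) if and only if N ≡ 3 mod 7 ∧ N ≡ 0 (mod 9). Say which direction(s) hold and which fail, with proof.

Both directions hold.

[⇒] Suppose N ≡ 45 (mod 63); write N = 63j + 45. Since 7 ∣ 63, reducing mod 7 gives N ≡ 45 ≡ 3 (mod 7); since 9 ∣ 63, reducing mod 9 gives N ≡ 45 ≡ 0 (mod 9).

[⇐] Conversely, if N ≡ 3 (mod 7) and N ≡ 0 (mod 9), then by the Chinese remainder theorem N ≡ 45 (mod 63). This is exactly N ≡ 45 (mod 63).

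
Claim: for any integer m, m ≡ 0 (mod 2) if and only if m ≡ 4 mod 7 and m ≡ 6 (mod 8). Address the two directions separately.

Not equivalent: only (⇐) holds.

[⇒] This fails: m = 0 gives 0 ≡ 0 (mod 2) but 0 ≡ 0 (mod 7), so the conjunction on the right does not hold.

[⇐] Conversely, if m ≡ 4 (mod 7) and m ≡ 6 (mod 8), then by the Chinese remainder theorem m ≡ 46 (mod 56). Since 46 ≡ 0 (mod 2) and 2 ∣ 56, we get m ≡ 0 (mod 2).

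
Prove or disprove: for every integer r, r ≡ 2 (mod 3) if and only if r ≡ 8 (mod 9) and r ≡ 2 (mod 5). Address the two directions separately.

[⇒] This fails: r = 32 gives 32 ≡ 2 (mod 3) but 32 ≡ 5 (mod 9), so the conjunction on the right does not hold.

[⇐] Conversely, if r ≡ 8 (mod 9) and r ≡ 2 (mod 5), then by the Chinese remainder theorem r ≡ 17 (mod 45). Since 17 ≡ 2 (mod 3) and 3 ∣ 45, we get r ≡ 2 (mod 3).

(⇒) fails; (⇐) holds.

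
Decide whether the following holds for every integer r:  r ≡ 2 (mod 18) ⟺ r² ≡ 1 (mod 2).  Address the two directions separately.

(→) This fails: take r = 2. Then 2 ≡ 2 (mod 18), but 2² = 4 ≡ 0 (mod 2), not 1.

(←) This fails: take r = 1. Then 1² = 1 ≡ 1 (mod 2), yet 1 ≡ 1 (mod 18), not 2.

Both directions fail.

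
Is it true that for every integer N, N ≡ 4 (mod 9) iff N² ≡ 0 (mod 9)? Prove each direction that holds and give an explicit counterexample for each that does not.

(⇒) This fails: take N = 4. Then 4 ≡ 4 (mod 9), but 4² = 16 ≡ 7 (mod 9), not 0.

(⇐) This fails: take N = 0. Then 0² = 0 ≡ 0 (mod 9), yet 0 ≡ 0 (mod 9), not 4.

Both directions fail.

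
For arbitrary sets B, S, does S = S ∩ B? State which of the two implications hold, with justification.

The sets are not equal: only the reverse inclusion holds.

(⊆) This inclusion fails. Take B = ∅, S = {1}; then 1 ∈ S but 1 ∉ S ∩ B.

(⊇) Let x ∈ S ∩ B. Then x ∈ B ∩ S, from which x ∈ S.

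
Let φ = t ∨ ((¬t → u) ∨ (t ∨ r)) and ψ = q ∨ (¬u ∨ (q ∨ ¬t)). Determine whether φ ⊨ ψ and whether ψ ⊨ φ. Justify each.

Forward direction. This fails. Under u = T, q = F, t = T, r = F, the left side is true but the right side is false.

Converse. This fails. Under u = F, q = F, t = F, r = F, the left side is false but the right side is true.

Both directions fail.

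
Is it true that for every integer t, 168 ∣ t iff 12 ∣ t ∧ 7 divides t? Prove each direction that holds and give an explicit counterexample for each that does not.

(→) If 168 ∣ t, write t = 168q. Since 168 = 14·12, t = 12·(14q), so 12 ∣ t; and since 168 = 24·7, t = 7·(24q), so 7 ∣ t.

(←) This fails: take t = 84. Both 12 ∣ 84 and 7 ∣ 84, yet 84 is not a multiple of 168 (since 84 = 0·168 + 84), so 168 ∤ 84.

Only the forward direction holds.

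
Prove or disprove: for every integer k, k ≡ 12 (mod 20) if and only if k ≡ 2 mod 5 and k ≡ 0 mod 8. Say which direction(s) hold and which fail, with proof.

Not equivalent: only (⇐) holds.

(⇒) This fails: k = 12 gives 12 ≡ 12 (mod 20) but 12 ≡ 4 (mod 8), so the conjunction on the right does not hold.

(⇐) Conversely, if k ≡ 2 (mod 5) and k ≡ 0 (mod 8), then by the Chinese remainder theorem k ≡ 32 (mod 40). Since 32 ≡ 12 (mod 20) and 20 ∣ 40, we get k ≡ 12 (mod 20).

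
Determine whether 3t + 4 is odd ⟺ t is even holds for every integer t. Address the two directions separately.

(⇒) This fails: t = 3 gives 3t + 4 = 13, which is odd, but 3 is odd, not even.

(⇐) This also fails: t = 6 is even, but 3t + 4 = 22 is even, not odd.

Neither implication holds.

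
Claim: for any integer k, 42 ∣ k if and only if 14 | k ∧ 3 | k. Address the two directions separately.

The biconditional holds.

[⇒] If 42 ∣ k, write k = 42q. Since 42 = 3·14, k = 14·(3q), so 14 ∣ k; and since 42 = 14·3, k = 3·(14q), so 3 ∣ k.

[⇐] Suppose 14 ∣ k and 3 ∣ k. Any common multiple of 14 and 3 is a multiple of their lcm; here gcd(14, 3) = 1, so lcm(14, 3) = 14·3 = 42, so 42 ∣ k.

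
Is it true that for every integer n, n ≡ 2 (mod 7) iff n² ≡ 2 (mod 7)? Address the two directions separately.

(→) This fails: take n = 2. Then 2 ≡ 2 (mod 7), but 2² = 4 ≡ 4 (mod 7), not 2.

(←) This fails: take n = 3. Then 3² = 9 ≡ 2 (mod 7), yet 3 ≡ 3 (mod 7), not 2.

Neither implication holds.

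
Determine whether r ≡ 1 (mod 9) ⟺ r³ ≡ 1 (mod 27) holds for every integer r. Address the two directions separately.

Both directions hold; the statement is true.

Forward direction. Suppose r ≡ 1 (mod 9). Working modulo 27, r ∈ {1, 10, 19}; for each such r, r³ ≡ 1 (mod 27).

Converse. The residues r modulo 27 with r³ ≡ 1 (mod 27) are exactly {1, 10, 19}, and each is ≡ 1 (mod 9).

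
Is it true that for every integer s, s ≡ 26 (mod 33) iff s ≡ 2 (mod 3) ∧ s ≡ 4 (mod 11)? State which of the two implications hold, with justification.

The biconditional holds.

(→) Suppose s ≡ 26 (mod 33); write s = 33j + 26. Since 3 ∣ 33, reducing mod 3 gives s ≡ 26 ≡ 2 (mod 3); since 11 ∣ 33, reducing mod 11 gives s ≡ 26 ≡ 4 (mod 11).

(←) Conversely, if s ≡ 2 (mod 3) and s ≡ 4 (mod 11), then by the Chinese remainder theorem s ≡ 26 (mod 33). This is exactly s ≡ 26 (mod 33).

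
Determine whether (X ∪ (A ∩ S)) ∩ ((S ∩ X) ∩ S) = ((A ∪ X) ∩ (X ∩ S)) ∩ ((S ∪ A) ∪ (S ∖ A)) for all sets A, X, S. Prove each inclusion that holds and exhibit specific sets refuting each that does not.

Reverse inclusion. Let x ∈ ((A ∪ X) ∩ (X ∩ S)) ∩ ((S ∪ A) ∪ (S ∖ A)). Then either x ∈ X ∩ S and x ∉ A; or x ∈ A ∩ X ∩ S. In each case x ∈ (X ∪ (A ∩ S)) ∩ ((S ∩ X) ∩ S), so ((A ∪ X) ∩ (X ∩ S)) ∩ ((S ∪ A) ∪ (S ∖ A)) ⊆ (X ∪ (A ∩ S)) ∩ ((S ∩ X) ∩ S).

Forward inclusion. Let x ∈ (X ∪ (A ∩ S)) ∩ ((S ∩ X) ∩ S). Then either x ∈ X ∩ S and x ∉ A; or x ∈ A ∩ X ∩ S. In each case x ∈ ((A ∪ X) ∩ (X ∩ S)) ∩ ((S ∪ A) ∪ (S ∖ A)), so (X ∪ (A ∩ S)) ∩ ((S ∩ X) ∩ S) ⊆ ((A ∪ X) ∩ (X ∩ S)) ∩ ((S ∪ A) ∪ (S ∖ A)).

The two sets are equal.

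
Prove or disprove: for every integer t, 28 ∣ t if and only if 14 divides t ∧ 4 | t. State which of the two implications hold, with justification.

The biconditional holds.

[⇒] If 28 ∣ t, write t = 28q. Since 28 = 2·14, t = 14·(2q), so 14 ∣ t; and since 28 = 7·4, t = 4·(7q), so 4 ∣ t.

[⇐] Suppose 14 ∣ t and 4 ∣ t. Any common multiple of 14 and 4 is a multiple of their lcm; here lcm(14, 4) = 14·4/gcd(14, 4) = 56/2 = 28, so 28 ∣ t.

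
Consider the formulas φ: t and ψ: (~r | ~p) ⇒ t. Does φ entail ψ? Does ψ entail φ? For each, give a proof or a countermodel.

Converse. This fails. Under p = T, r = T, t = F, the left side is false but the right side is true.

Forward direction. Assume the antecedent. If p is true, the antecedent forces (p = T, r = F, t = T) or (p = T, r = T, t = T), and (~r | ~p) ⇒ t holds there. If p is false, the antecedent forces (p = F, r = F, t = T) or (p = F, r = T, t = T), and (~r | ~p) ⇒ t holds there. Either way (~r | ~p) ⇒ t holds.

The forward direction holds; the converse fails.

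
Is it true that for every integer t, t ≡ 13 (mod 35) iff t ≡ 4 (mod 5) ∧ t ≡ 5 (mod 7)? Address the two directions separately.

[⇒] This fails: t = 13 gives 13 ≡ 13 (mod 35) but 13 ≡ 3 (mod 5), so the conjunction on the right does not hold.

[⇐] This fails: t = 19 satisfies both congruences on the right (19 ≡ 4 mod 5 and 19 ≡ 5 mod 7) yet 19 ≡ 19 (mod 35), not 13.

(⇒) fails and (⇐) fails.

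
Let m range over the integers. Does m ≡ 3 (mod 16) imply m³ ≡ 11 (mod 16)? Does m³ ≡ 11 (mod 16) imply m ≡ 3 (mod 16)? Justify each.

[⇒] Suppose m ≡ 3 (mod 16). Write m = 16j + 3. Then (16j + 3)³ = 4096j³ + 2304j² + 432j + 27 = 16(256j³ + 144j² + 27j + 1) + 11, so m³ ≡ 11 (mod 16).

[⇐] Conversely, suppose m³ ≡ 11 (mod 16). The only residue r in {0, …, 15} with r³ ≡ 11 (mod 16) is r = 3, so m ≡ 3 (mod 16).

Equivalent; both directions hold.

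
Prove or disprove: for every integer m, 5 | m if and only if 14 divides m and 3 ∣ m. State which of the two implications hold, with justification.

(→) This fails: take m = 5. Certainly 5 ∣ 5, but 14 ∤ 5.

(←) This fails: take m = 42. Both 14 ∣ 42 and 3 ∣ 42, yet 42 is not a multiple of 5 (since 42 = 8·5 + 2), so 5 ∤ 42.

(⇒) fails and (⇐) fails.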